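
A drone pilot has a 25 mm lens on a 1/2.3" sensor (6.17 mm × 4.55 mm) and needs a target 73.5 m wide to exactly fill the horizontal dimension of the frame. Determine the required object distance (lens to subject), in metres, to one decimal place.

W: 73.5 m = 73500 mm.
Magnification m = w/W = dᵢ/dₒ; combined with 1/f = 1/dₒ + 1/dᵢ this gives dₒ = f·(1 + W/w).
dₒ = 25 mm × (1 + 73500/6.17) = 25 × 11913.4797 ≈ 297836.994 mm = 297.837 m.

297.8 m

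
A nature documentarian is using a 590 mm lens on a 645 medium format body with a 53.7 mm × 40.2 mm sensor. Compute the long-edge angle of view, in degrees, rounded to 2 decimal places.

5.21°

Angle of view α = 2·arctan(w/2f) with w = 53.7 mm and f = 590 mm.
w/2f = 0.04551; arctan(0.04551) ≈ 2.6056°, so α ≈ 5.2113°.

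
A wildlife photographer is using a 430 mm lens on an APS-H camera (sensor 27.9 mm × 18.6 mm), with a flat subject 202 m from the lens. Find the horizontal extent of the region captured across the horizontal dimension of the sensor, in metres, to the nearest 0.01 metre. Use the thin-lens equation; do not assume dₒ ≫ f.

dₒ: 202 m = 202000 mm.
Similar triangles through the lens centre give W/dₒ = w/dᵢ; with 1/f = 1/dₒ + 1/dᵢ this gives W = w·(dₒ − f)/f.
W = 27.9 mm × (202000 − 430) / 430 = 27.9 × 468.7674 ≈ 13078.612 mm = 13.0786 m.

13.08 m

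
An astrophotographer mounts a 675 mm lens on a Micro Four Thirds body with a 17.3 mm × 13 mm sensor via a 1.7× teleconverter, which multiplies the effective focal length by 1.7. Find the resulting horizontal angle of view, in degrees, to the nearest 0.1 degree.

Effective focal length f = 675 × 1.7 = 1147.5 mm.
α = 2·arctan(17.3 / (2 × 1147.5)) = 2·arctan(0.00754) ≈ 0.8638°.

0.9°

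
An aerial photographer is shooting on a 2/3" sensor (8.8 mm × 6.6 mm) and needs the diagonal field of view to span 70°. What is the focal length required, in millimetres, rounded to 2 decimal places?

Sensor diagonal = √(8.8² + 6.6²) = √121.0000 ≈ 11.0000 mm.
From α = 2·arctan(d/2f) we get f = d / (2·tan(α/2)).
With d = 11.0000 mm and α/2 = 35°, tan(α/2) ≈ 0.70021, so f ≈ 11.0000 / 1.40042 ≈ 7.8548 mm.

7.85 mm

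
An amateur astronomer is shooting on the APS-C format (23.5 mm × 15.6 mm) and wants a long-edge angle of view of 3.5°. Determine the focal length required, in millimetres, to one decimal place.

From α = 2·arctan(w/2f) we get f = w / (2·tan(α/2)).
With w = 23.5 mm and α/2 = 1.75°, tan(α/2) ≈ 0.03055, so f ≈ 23.5 / 0.06111 ≈ 384.5806 mm.

384.6 mm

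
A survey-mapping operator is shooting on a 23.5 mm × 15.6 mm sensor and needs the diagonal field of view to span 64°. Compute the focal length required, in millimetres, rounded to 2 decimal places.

Sensor diagonal = √(23.5² + 15.6²) = √795.6100 ≈ 28.2066 mm.
From α = 2·arctan(d/2f) we get f = d / (2·tan(α/2)).
With d = 28.2066 mm and α/2 = 32°, tan(α/2) ≈ 0.62487, so f ≈ 28.2066 / 1.24974 ≈ 22.5700 mm.

22.57 mm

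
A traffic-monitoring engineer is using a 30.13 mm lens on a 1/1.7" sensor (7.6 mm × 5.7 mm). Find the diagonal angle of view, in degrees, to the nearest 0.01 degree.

17.92°

Sensor diagonal = √(7.6² + 5.7²) = √90.2500 ≈ 9.5000 mm.
Angle of view α = 2·arctan(d/2f) with d = 9.5000 mm and f = 30.13 mm.
d/2f = 0.15765; arctan(0.15765) ≈ 8.9590°, so α ≈ 17.9179°.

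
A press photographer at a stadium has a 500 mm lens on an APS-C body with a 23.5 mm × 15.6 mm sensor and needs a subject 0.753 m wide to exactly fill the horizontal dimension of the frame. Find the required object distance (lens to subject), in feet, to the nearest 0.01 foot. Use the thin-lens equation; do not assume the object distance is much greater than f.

54.20 ft

W: 0.753 m = 753 mm.
Magnification m = w/W = dᵢ/dₒ; combined with 1/f = 1/dₒ + 1/dᵢ this gives dₒ = f·(1 + W/w).
dₒ = 500 mm × (1 + 753/23.5) = 500 × 33.0426 ≈ 16521.277 mm = 16521.277/304.8 ft = 54.2037 ft.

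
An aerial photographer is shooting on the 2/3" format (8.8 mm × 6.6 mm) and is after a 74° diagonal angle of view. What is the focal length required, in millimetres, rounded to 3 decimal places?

Sensor diagonal = √(8.8² + 6.6²) = √121.0000 ≈ 11.0000 mm.
From α = 2·arctan(d/2f) we get f = d / (2·tan(α/2)).
With d = 11.0000 mm and α/2 = 37°, tan(α/2) ≈ 0.75355, so f ≈ 11.0000 / 1.50711 ≈ 7.2987 mm.

7.299 mm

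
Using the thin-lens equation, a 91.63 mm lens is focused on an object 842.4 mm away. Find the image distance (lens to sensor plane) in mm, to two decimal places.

1/dᵢ = 1/f − 1/dₒ = 1/91.63 − 1/842.4 = 0.0097264 mm⁻¹.
dᵢ = 1/0.0097264 ≈ 102.8133 mm.

102.81 mm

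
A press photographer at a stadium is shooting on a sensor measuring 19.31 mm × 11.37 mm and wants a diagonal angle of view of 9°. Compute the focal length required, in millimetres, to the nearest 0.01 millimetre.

Sensor diagonal = √(19.31² + 11.37²) = √502.1530 ≈ 22.4088 mm.
From α = 2·arctan(d/2f) we get f = d / (2·tan(α/2)).
With d = 22.4088 mm and α/2 = 4.5°, tan(α/2) ≈ 0.07870, so f ≈ 22.4088 / 0.15740 ≈ 142.3652 mm.

142.37 mm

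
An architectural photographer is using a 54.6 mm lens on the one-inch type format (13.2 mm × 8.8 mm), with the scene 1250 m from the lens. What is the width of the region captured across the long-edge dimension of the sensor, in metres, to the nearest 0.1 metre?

dₒ: 1250 m = 1.25e+06 mm.
Similar triangles through the lens centre give W/dₒ = w/dᵢ; with 1/f = 1/dₒ + 1/dᵢ this gives W = w·(dₒ − f)/f.
W = 13.2 mm × (1.25e+06 − 54.6) / 54.6 = 13.2 × 22892.7729 ≈ 302184.602 mm = 302.185 m.

302.2 m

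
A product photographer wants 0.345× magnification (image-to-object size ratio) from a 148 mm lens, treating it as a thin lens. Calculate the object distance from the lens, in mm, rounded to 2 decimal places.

576.99 mm

With m = dᵢ/dₒ and 1/f = 1/dₒ + 1/dᵢ, substituting dᵢ = m·dₒ gives 1/f = (1 + 1/m)/dₒ, hence dₒ = f·(1 + 1/m).
dₒ = 148 × (1 + 1/0.345) = 148 × 3.89855 ≈ 576.986 mm.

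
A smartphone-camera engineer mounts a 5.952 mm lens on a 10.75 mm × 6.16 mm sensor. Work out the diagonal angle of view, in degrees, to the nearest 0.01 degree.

92.29°

Sensor diagonal = √(10.75² + 6.16²) = √153.5081 ≈ 12.3898 mm.
Angle of view α = 2·arctan(d/2f) with d = 12.3898 mm and f = 5.952 mm.
d/2f = 1.04081; arctan(1.04081) ≈ 46.1457°, so α ≈ 92.2913°.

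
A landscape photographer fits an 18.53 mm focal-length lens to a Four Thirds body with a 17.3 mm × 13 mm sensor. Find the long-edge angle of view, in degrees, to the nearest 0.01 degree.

Angle of view α = 2·arctan(w/2f) with w = 17.3 mm and f = 18.53 mm.
w/2f = 0.46681; arctan(0.46681) ≈ 25.0237°, so α ≈ 50.0473°.

50.05°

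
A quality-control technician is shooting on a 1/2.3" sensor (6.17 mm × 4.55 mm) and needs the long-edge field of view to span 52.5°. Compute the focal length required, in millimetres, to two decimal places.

From α = 2·arctan(w/2f) we get f = w / (2·tan(α/2)).
With w = 6.17 mm and α/2 = 26.25°, tan(α/2) ≈ 0.49315, so f ≈ 6.17 / 0.98629 ≈ 6.2558 mm.

6.26 mm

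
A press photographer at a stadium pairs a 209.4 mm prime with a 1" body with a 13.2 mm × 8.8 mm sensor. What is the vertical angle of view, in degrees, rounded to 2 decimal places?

2.41°

Angle of view α = 2·arctan(h/2f) with h = 8.8 mm and f = 209.4 mm.
h/2f = 0.02101; arctan(0.02101) ≈ 1.2037°, so α ≈ 2.4075°.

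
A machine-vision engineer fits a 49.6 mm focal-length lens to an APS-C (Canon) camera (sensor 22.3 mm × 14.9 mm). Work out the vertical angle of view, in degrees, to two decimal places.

17.08°

Angle of view α = 2·arctan(h/2f) with h = 14.9 mm and f = 49.6 mm.
h/2f = 0.15020; arctan(0.15020) ≈ 8.5421°, so α ≈ 17.0841°.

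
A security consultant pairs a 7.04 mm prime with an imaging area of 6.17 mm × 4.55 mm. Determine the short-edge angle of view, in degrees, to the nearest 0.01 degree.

Angle of view α = 2·arctan(h/2f) with h = 4.55 mm and f = 7.04 mm.
h/2f = 0.32315; arctan(0.32315) ≈ 17.9084°, so α ≈ 35.8168°.

35.82°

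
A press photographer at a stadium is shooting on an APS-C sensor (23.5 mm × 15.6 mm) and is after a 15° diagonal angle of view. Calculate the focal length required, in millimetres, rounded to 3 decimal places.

Sensor diagonal = √(23.5² + 15.6²) = √795.6100 ≈ 28.2066 mm.
From α = 2·arctan(d/2f) we get f = d / (2·tan(α/2)).
With d = 28.2066 mm and α/2 = 7.5°, tan(α/2) ≈ 0.13165, so f ≈ 28.2066 / 0.26330 ≈ 107.1250 mm.

107.125 mm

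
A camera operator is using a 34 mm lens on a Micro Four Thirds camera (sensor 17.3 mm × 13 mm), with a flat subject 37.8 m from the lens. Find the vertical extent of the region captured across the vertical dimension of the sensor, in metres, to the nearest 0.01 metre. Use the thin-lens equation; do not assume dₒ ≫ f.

14.44 m

dₒ: 37.8 m = 37800 mm.
Similar triangles through the lens centre give W/dₒ = h/dᵢ; with 1/f = 1/dₒ + 1/dᵢ this gives W = h·(dₒ − f)/f.
W = 13 mm × (37800 − 34) / 34 = 13 × 1110.7647 ≈ 14439.941 mm = 14.4399 m.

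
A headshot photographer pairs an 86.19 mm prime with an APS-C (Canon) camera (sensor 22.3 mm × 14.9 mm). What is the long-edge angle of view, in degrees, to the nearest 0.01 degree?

Angle of view α = 2·arctan(w/2f) with w = 22.3 mm and f = 86.19 mm.
w/2f = 0.12937; arctan(0.12937) ≈ 7.3712°, so α ≈ 14.7423°.

14.74°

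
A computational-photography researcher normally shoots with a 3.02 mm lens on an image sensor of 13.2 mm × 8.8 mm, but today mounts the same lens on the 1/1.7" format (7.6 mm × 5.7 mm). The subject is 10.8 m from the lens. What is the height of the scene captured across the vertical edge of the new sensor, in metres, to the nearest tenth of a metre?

20.4 m

The focal length stays 3.02 mm; the relevant sensor dimension is now h = 5.7 mm. Object distance dₒ = 10.8 m = 10800 mm.
Thin-lens field height W = h·(dₒ − f)/f = 5.7 × (10800 − 3.02)/3.02 ≈ 20378.406 mm = 20.3784 m.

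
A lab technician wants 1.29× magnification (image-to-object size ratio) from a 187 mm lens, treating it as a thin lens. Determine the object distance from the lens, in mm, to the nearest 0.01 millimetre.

331.96 mm

With m = dᵢ/dₒ and 1/f = 1/dₒ + 1/dᵢ, substituting dᵢ = m·dₒ gives 1/f = (1 + 1/m)/dₒ, hence dₒ = f·(1 + 1/m).
dₒ = 187 × (1 + 1/1.29) = 187 × 1.77519 ≈ 331.961 mm.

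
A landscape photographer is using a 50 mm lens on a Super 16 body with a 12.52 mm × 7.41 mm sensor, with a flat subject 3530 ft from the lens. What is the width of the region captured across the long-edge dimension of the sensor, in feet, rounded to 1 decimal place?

dₒ: 3530 ft × 304.8 mm/ft = 1075943.97 mm.
Similar triangles through the lens centre give W/dₒ = w/dᵢ; with 1/f = 1/dₒ + 1/dᵢ this gives W = w·(dₒ − f)/f.
W = 12.52 mm × (1.07594e+06 − 50) / 50 = 12.52 × 21517.8793 ≈ 269403.849 mm = 269403.849/304.8 ft = 883.871 ft.

883.9 ft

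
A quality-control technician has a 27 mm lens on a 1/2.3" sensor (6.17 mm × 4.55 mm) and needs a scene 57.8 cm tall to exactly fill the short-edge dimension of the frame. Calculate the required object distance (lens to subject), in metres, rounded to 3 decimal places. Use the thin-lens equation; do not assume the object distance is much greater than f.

W: 57.8 cm = 578 mm.
Magnification m = h/W = dᵢ/dₒ; combined with 1/f = 1/dₒ + 1/dᵢ this gives dₒ = f·(1 + W/h).
dₒ = 27 mm × (1 + 578/4.55) = 27 × 128.0330 ≈ 3456.890 mm = 3.45689 m.

3.457 m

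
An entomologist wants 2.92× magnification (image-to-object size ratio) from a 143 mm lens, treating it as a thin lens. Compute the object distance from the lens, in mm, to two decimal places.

With m = dᵢ/dₒ and 1/f = 1/dₒ + 1/dᵢ, substituting dᵢ = m·dₒ gives 1/f = (1 + 1/m)/dₒ, hence dₒ = f·(1 + 1/m).
dₒ = 143 × (1 + 1/2.92) = 143 × 1.34247 ≈ 191.973 mm.

191.97 mm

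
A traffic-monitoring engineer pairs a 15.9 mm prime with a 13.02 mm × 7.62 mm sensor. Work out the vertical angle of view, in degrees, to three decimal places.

Angle of view α = 2·arctan(h/2f) with h = 7.62 mm and f = 15.9 mm.
h/2f = 0.23962; arctan(0.23962) ≈ 13.4753°, so α ≈ 26.9506°.

26.951°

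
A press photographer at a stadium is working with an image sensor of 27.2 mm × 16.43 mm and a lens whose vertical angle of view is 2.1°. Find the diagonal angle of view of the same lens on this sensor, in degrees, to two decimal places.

4.06°

From the vertical AOV: f = 16.43 / (2·tan(1.05°)) = 16.43 / 0.03666 ≈ 448.2211 mm.
Sensor diagonal = √(27.2² + 16.43²) = √1009.7849 ≈ 31.7771 mm.
Diagonal AOV = 2·arctan(31.7771 / (2 × 448.2211)) = 2·arctan(0.03545) ≈ 4.0603°.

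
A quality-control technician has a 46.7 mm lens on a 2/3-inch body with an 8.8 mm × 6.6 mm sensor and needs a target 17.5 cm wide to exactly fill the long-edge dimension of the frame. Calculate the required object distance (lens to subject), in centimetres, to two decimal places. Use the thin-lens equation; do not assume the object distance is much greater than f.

97.54 cm

W: 17.5 cm = 175 mm.
Magnification m = w/W = dᵢ/dₒ; combined with 1/f = 1/dₒ + 1/dᵢ this gives dₒ = f·(1 + W/w).
dₒ = 46.7 mm × (1 + 175/8.8) = 46.7 × 20.8864 ≈ 975.393 mm = 97.5393 cm.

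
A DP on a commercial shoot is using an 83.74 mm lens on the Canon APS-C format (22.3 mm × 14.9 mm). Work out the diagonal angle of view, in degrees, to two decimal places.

Sensor diagonal = √(22.3² + 14.9²) = √719.3000 ≈ 26.8198 mm.
Angle of view α = 2·arctan(d/2f) with d = 26.8198 mm and f = 83.74 mm.
d/2f = 0.16014; arctan(0.16014) ≈ 9.0979°, so α ≈ 18.1959°.

18.20°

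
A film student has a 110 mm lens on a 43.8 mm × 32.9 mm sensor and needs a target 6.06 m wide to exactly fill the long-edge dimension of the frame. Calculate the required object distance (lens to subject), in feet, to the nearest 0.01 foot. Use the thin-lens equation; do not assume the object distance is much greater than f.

W: 6.06 m = 6060 mm.
Magnification m = w/W = dᵢ/dₒ; combined with 1/f = 1/dₒ + 1/dᵢ this gives dₒ = f·(1 + W/w).
dₒ = 110 mm × (1 + 6060/43.8) = 110 × 139.3562 ≈ 15329.178 mm = 15329.178/304.8 ft = 50.2926 ft.

50.29 ft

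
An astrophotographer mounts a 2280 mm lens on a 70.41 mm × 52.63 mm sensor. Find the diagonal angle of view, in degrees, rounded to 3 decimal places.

Sensor diagonal = √(70.41² + 52.63²) = √7727.4850 ≈ 87.9061 mm.
Angle of view α = 2·arctan(d/2f) with d = 87.9061 mm and f = 2280 mm.
d/2f = 0.01928; arctan(0.01928) ≈ 1.1044°, so α ≈ 2.2088°.

2.209°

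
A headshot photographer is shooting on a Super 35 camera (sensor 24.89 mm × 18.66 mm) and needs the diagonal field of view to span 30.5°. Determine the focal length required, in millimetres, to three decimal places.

Sensor diagonal = √(24.89² + 18.66²) = √967.7077 ≈ 31.1080 mm.
From α = 2·arctan(d/2f) we get f = d / (2·tan(α/2)).
With d = 31.1080 mm and α/2 = 15.25°, tan(α/2) ≈ 0.27263, so f ≈ 31.1080 / 0.54526 ≈ 57.0514 mm.

57.051 mm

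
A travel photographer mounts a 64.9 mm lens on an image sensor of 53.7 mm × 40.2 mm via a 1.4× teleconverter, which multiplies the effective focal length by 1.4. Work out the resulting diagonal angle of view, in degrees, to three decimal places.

Effective focal length f = 64.9 × 1.4 = 90.86 mm.
Sensor diagonal = √(53.7² + 40.2²) = √4499.7300 ≈ 67.0800 mm.
α = 2·arctan(67.080 / (2 × 90.86)) = 2·arctan(0.36914) ≈ 40.5222°.

40.522°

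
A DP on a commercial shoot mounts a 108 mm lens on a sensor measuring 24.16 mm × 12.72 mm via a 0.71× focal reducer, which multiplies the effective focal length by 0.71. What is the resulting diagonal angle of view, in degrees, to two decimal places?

20.19°

Effective focal length f = 108 × 0.71 = 76.68 mm.
Sensor diagonal = √(24.16² + 12.72²) = √745.5040 ≈ 27.3039 mm.
α = 2·arctan(27.304 / (2 × 76.68)) = 2·arctan(0.17804) ≈ 20.1901°.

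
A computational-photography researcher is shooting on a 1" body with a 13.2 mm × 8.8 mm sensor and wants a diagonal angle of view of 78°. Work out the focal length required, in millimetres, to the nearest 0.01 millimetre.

9.80 mm

Sensor diagonal = √(13.2² + 8.8²) = √251.6800 ≈ 15.8644 mm.
From α = 2·arctan(d/2f) we get f = d / (2·tan(α/2)).
With d = 15.8644 mm and α/2 = 39°, tan(α/2) ≈ 0.80978, so f ≈ 15.8644 / 1.61957 ≈ 9.7955 mm.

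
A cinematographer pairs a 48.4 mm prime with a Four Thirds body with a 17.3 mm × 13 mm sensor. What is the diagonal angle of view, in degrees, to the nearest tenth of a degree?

25.2°

Sensor diagonal = √(17.3² + 13²) = √468.2900 ≈ 21.6400 mm.
Angle of view α = 2·arctan(d/2f) with d = 21.6400 mm and f = 48.4 mm.
d/2f = 0.22355; arctan(0.22355) ≈ 12.6015°, so α ≈ 25.2030°.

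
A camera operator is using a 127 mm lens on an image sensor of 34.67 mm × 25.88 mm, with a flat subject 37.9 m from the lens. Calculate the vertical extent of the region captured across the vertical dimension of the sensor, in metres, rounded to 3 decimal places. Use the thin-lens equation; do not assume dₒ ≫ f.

dₒ: 37.9 m = 37900 mm.
Similar triangles through the lens centre give W/dₒ = h/dᵢ; with 1/f = 1/dₒ + 1/dᵢ this gives W = h·(dₒ − f)/f.
W = 25.88 mm × (37900 − 127) / 127 = 25.88 × 297.4252 ≈ 7697.364 mm = 7.69736 m.

7.697 m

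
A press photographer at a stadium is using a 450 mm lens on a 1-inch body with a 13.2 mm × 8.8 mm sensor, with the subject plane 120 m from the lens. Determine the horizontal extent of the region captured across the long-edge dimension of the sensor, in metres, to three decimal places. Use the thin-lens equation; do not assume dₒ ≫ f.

dₒ: 120 m = 120000 mm.
Similar triangles through the lens centre give W/dₒ = w/dᵢ; with 1/f = 1/dₒ + 1/dᵢ this gives W = w·(dₒ − f)/f.
W = 13.2 mm × (120000 − 450) / 450 = 13.2 × 265.6667 ≈ 3506.800 mm = 3.5068 m.

3.507 m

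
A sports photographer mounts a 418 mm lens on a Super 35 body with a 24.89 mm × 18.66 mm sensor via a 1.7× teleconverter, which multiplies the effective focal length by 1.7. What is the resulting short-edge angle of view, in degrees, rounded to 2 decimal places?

1.50°

Effective focal length f = 418 × 1.7 = 710.6 mm.
α = 2·arctan(18.66 / (2 × 710.6)) = 2·arctan(0.01313) ≈ 1.5045°.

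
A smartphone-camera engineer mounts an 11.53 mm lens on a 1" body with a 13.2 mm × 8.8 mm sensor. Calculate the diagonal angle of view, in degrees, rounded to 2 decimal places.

Sensor diagonal = √(13.2² + 8.8²) = √251.6800 ≈ 15.8644 mm.
Angle of view α = 2·arctan(d/2f) with d = 15.8644 mm and f = 11.53 mm.
d/2f = 0.68796; arctan(0.68796) ≈ 34.5265°, so α ≈ 69.0531°.

69.05°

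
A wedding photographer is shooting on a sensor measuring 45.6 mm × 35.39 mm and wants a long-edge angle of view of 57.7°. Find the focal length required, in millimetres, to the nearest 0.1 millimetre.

From α = 2·arctan(w/2f) we get f = w / (2·tan(α/2)).
With w = 45.6 mm and α/2 = 28.85°, tan(α/2) ≈ 0.55089, so f ≈ 45.6 / 1.10178 ≈ 41.3875 mm.

41.4 mm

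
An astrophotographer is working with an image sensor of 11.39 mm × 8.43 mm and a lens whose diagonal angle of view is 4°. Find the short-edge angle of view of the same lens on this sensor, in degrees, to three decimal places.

Sensor diagonal = √(11.39² + 8.43²) = √200.7970 ≈ 14.1703 mm.
From the diagonal AOV: f = 14.1703 / (2·tan(2°)) = 14.1703 / 0.06984 ≈ 202.8919 mm.
Short-edge AOV = 2·arctan(8.43 / (2 × 202.8919)) = 2·arctan(0.02077) ≈ 2.3803°.

2.380°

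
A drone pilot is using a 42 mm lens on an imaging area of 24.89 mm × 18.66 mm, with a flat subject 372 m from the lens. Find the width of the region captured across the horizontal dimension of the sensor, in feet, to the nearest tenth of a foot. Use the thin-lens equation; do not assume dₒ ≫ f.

723.2 ft

dₒ: 372 m = 372000 mm.
Similar triangles through the lens centre give W/dₒ = w/dᵢ; with 1/f = 1/dₒ + 1/dᵢ this gives W = w·(dₒ − f)/f.
W = 24.89 mm × (372000 − 42) / 42 = 24.89 × 8856.1429 ≈ 220429.396 mm = 220429.396/304.8 ft = 723.194 ft.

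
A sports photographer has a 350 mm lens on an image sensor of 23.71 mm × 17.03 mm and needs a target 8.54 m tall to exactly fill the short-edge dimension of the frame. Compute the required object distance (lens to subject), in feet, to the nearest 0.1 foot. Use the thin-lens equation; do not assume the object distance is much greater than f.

W: 8.54 m = 8540 mm.
Magnification m = h/W = dᵢ/dₒ; combined with 1/f = 1/dₒ + 1/dᵢ this gives dₒ = f·(1 + W/h).
dₒ = 350 mm × (1 + 8540/17.03) = 350 × 502.4680 ≈ 175863.799 mm = 175863.799/304.8 ft = 576.981 ft.

577.0 ft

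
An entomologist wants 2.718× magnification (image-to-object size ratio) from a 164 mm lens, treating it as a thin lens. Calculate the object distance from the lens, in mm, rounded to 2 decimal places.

224.34 mm

With m = dᵢ/dₒ and 1/f = 1/dₒ + 1/dᵢ, substituting dᵢ = m·dₒ gives 1/f = (1 + 1/m)/dₒ, hence dₒ = f·(1 + 1/m).
dₒ = 164 × (1 + 1/2.718) = 164 × 1.36792 ≈ 224.338 mm.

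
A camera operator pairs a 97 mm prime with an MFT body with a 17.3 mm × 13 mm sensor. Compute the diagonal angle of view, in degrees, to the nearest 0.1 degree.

12.7°

Sensor diagonal = √(17.3² + 13²) = √468.2900 ≈ 21.6400 mm.
Angle of view α = 2·arctan(d/2f) with d = 21.6400 mm and f = 97 mm.
d/2f = 0.11155; arctan(0.11155) ≈ 6.3648°, so α ≈ 12.7297°.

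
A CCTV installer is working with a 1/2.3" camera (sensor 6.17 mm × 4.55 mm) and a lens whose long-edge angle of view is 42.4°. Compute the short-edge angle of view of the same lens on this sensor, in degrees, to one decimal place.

31.9°

From the long-edge AOV: f = 6.17 / (2·tan(21.2°)) = 6.17 / 0.77575 ≈ 7.9536 mm.
Short-edge AOV = 2·arctan(4.55 / (2 × 7.9536)) = 2·arctan(0.28603) ≈ 31.9246°.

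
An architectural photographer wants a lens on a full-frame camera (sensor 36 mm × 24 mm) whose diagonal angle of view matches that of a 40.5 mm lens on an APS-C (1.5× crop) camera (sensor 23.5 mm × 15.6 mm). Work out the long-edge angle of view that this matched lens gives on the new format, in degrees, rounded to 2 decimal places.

Sensor diagonal = √(23.5² + 15.6²) = √795.6100 ≈ 28.2066 mm.
Sensor diagonal = √(36² + 24²) = √1872.0000 ≈ 43.2666 mm.
Equal diagonal AOV ⇒ f₂ = f₁ · 43.2666/28.2066 = 40.5 × 1.53392 ≈ 62.1238 mm.
Long-edge AOV on the new format = 2·arctan(36 / (2 × 62.1238)) = 2·arctan(0.28974) ≈ 32.3173°.

32.32°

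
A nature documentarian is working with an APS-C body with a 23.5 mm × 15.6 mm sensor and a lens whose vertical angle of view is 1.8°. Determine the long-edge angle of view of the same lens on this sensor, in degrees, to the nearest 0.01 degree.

From the vertical AOV: f = 15.6 / (2·tan(0.9°)) = 15.6 / 0.03142 ≈ 496.5226 mm.
Long-edge AOV = 2·arctan(23.5 / (2 × 496.5226)) = 2·arctan(0.02366) ≈ 2.7113°.

2.71°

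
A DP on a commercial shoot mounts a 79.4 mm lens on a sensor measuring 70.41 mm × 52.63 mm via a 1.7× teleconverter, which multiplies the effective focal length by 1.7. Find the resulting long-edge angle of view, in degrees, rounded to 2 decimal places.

Effective focal length f = 79.4 × 1.7 = 134.98 mm.
α = 2·arctan(70.41 / (2 × 134.98)) = 2·arctan(0.26082) ≈ 29.2360°.

29.24°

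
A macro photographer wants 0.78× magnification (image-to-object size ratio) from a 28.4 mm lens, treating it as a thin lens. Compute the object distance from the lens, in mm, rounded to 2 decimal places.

64.81 mm

With m = dᵢ/dₒ and 1/f = 1/dₒ + 1/dᵢ, substituting dᵢ = m·dₒ gives 1/f = (1 + 1/m)/dₒ, hence dₒ = f·(1 + 1/m).
dₒ = 28.4 × (1 + 1/0.78) = 28.4 × 2.28205 ≈ 64.810 mm.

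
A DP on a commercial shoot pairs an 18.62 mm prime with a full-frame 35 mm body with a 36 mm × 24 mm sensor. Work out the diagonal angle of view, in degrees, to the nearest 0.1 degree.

98.6°

Sensor diagonal = √(36² + 24²) = √1872.0000 ≈ 43.2666 mm.
Angle of view α = 2·arctan(d/2f) with d = 43.2666 mm and f = 18.62 mm.
d/2f = 1.16183; arctan(1.16183) ≈ 49.2811°, so α ≈ 98.5622°.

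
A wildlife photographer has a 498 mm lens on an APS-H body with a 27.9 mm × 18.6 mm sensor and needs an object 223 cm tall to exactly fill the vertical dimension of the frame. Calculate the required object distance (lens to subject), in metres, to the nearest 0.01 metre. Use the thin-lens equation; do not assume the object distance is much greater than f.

W: 223 cm = 2230 mm.
Magnification m = h/W = dᵢ/dₒ; combined with 1/f = 1/dₒ + 1/dᵢ this gives dₒ = f·(1 + W/h).
dₒ = 498 mm × (1 + 2230/18.6) = 498 × 120.8925 ≈ 60204.452 mm = 60.2045 m.

60.20 m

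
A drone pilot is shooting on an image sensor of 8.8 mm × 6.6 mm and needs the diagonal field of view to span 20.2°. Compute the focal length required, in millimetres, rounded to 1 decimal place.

Sensor diagonal = √(8.8² + 6.6²) = √121.0000 ≈ 11.0000 mm.
From α = 2·arctan(d/2f) we get f = d / (2·tan(α/2)).
With d = 11.0000 mm and α/2 = 10.1°, tan(α/2) ≈ 0.17813, so f ≈ 11.0000 / 0.35625 ≈ 30.8768 mm.

30.9 mm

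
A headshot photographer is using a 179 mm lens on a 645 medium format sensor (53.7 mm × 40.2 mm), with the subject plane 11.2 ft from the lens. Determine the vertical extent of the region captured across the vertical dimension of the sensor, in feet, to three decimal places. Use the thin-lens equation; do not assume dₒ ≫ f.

dₒ: 11.2 ft × 304.8 mm/ft = 3413.76 mm.
Similar triangles through the lens centre give W/dₒ = h/dᵢ; with 1/f = 1/dₒ + 1/dᵢ this gives W = h·(dₒ − f)/f.
W = 40.2 mm × (3413.76 − 179) / 179 = 40.2 × 18.0713 ≈ 726.466 mm = 726.466/304.8 ft = 2.38342 ft.

2.383 ft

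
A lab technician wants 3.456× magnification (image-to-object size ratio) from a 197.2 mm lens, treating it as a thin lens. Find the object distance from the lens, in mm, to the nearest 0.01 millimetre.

254.26 mm

With m = dᵢ/dₒ and 1/f = 1/dₒ + 1/dᵢ, substituting dᵢ = m·dₒ gives 1/f = (1 + 1/m)/dₒ, hence dₒ = f·(1 + 1/m).
dₒ = 197.2 × (1 + 1/3.456) = 197.2 × 1.28935 ≈ 254.260 mm.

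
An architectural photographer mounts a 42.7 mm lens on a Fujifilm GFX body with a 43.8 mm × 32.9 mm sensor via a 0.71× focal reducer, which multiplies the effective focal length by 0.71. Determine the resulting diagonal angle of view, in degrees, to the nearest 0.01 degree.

84.19°

Effective focal length f = 42.7 × 0.71 = 30.317 mm.
Sensor diagonal = √(43.8² + 32.9²) = √3000.8500 ≈ 54.7800 mm.
α = 2·arctan(54.780 / (2 × 30.317)) = 2·arctan(0.90345) ≈ 84.1927°.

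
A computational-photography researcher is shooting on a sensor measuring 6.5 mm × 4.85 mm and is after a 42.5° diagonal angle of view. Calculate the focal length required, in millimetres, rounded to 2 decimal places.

10.43 mm

Sensor diagonal = √(6.5² + 4.85²) = √65.7725 ≈ 8.1100 mm.
From α = 2·arctan(d/2f) we get f = d / (2·tan(α/2)).
With d = 8.1100 mm and α/2 = 21.25°, tan(α/2) ≈ 0.38888, so f ≈ 8.1100 / 0.77776 ≈ 10.4274 mm.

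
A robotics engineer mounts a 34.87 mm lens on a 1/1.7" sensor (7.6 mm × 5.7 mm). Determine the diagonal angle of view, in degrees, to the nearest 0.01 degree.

15.51°

Sensor diagonal = √(7.6² + 5.7²) = √90.2500 ≈ 9.5000 mm.
Angle of view α = 2·arctan(d/2f) with d = 9.5000 mm and f = 34.87 mm.
d/2f = 0.13622; arctan(0.13622) ≈ 7.7571°, so α ≈ 15.5142°.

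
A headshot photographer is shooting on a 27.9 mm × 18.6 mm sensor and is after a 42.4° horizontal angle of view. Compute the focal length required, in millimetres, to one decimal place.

36.0 mm

From α = 2·arctan(w/2f) we get f = w / (2·tan(α/2)).
With w = 27.9 mm and α/2 = 21.2°, tan(α/2) ≈ 0.38787, so f ≈ 27.9 / 0.77575 ≈ 35.9652 mm.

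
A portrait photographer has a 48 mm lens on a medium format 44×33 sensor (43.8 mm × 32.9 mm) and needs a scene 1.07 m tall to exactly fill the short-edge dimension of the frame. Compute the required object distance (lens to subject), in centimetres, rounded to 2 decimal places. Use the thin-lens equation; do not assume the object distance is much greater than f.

160.91 cm

W: 1.07 m = 1070 mm.
Magnification m = h/W = dᵢ/dₒ; combined with 1/f = 1/dₒ + 1/dᵢ this gives dₒ = f·(1 + W/h).
dₒ = 48 mm × (1 + 1070/32.9) = 48 × 33.5228 ≈ 1609.094 mm = 160.909 cm.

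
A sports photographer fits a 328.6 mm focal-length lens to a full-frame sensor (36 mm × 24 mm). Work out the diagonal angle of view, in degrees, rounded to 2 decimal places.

Sensor diagonal = √(36² + 24²) = √1872.0000 ≈ 43.2666 mm.
Angle of view α = 2·arctan(d/2f) with d = 43.2666 mm and f = 328.6 mm.
d/2f = 0.06583; arctan(0.06583) ≈ 3.7666°, so α ≈ 7.5332°.

7.53°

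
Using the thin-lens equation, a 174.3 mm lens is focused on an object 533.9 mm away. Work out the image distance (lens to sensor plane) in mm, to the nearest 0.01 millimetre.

1/dᵢ = 1/f − 1/dₒ = 1/174.3 − 1/533.9 = 0.0038642 mm⁻¹.
dᵢ = 1/0.0038642 ≈ 258.7841 mm.

258.78 mm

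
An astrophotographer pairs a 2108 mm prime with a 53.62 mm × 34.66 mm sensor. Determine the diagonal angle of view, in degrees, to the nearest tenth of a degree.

1.7°

Sensor diagonal = √(53.62² + 34.66²) = √4076.4200 ≈ 63.8468 mm.
Angle of view α = 2·arctan(d/2f) with d = 63.8468 mm and f = 2108 mm.
d/2f = 0.01514; arctan(0.01514) ≈ 0.8676°, so α ≈ 1.7352°.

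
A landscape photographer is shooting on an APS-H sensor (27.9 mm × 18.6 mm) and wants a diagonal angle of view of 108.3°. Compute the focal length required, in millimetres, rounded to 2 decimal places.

Sensor diagonal = √(27.9² + 18.6²) = √1124.3700 ≈ 33.5316 mm.
From α = 2·arctan(d/2f) we get f = d / (2·tan(α/2)).
With d = 33.5316 mm and α/2 = 54.15°, tan(α/2) ≈ 1.38399, so f ≈ 33.5316 / 2.76797 ≈ 12.1141 mm.

12.11 mm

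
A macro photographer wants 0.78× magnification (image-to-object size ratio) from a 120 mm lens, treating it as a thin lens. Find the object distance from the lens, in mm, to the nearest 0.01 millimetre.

273.85 mm

With m = dᵢ/dₒ and 1/f = 1/dₒ + 1/dᵢ, substituting dᵢ = m·dₒ gives 1/f = (1 + 1/m)/dₒ, hence dₒ = f·(1 + 1/m).
dₒ = 120 × (1 + 1/0.78) = 120 × 2.28205 ≈ 273.846 mm.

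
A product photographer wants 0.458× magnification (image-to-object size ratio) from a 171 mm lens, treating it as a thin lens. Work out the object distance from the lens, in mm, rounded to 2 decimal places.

With m = dᵢ/dₒ and 1/f = 1/dₒ + 1/dᵢ, substituting dᵢ = m·dₒ gives 1/f = (1 + 1/m)/dₒ, hence dₒ = f·(1 + 1/m).
dₒ = 171 × (1 + 1/0.458) = 171 × 3.18341 ≈ 544.362 mm.

544.36 mm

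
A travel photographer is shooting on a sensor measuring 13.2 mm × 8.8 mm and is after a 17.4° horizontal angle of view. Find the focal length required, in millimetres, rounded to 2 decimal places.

43.13 mm

From α = 2·arctan(w/2f) we get f = w / (2·tan(α/2)).
With w = 13.2 mm and α/2 = 8.7°, tan(α/2) ≈ 0.15302, so f ≈ 13.2 / 0.30604 ≈ 43.1312 mm.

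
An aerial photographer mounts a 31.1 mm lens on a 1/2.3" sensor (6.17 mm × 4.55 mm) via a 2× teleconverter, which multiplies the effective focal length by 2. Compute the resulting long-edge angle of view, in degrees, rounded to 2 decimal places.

5.68°

Effective focal length f = 31.1 × 2 = 62.2 mm.
α = 2·arctan(6.17 / (2 × 62.2)) = 2·arctan(0.04960) ≈ 5.6789°.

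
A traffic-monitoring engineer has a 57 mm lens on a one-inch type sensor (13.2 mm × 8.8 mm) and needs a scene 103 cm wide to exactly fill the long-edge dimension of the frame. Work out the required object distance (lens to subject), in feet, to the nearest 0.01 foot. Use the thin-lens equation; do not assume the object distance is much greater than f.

W: 103 cm = 1030 mm.
Magnification m = w/W = dᵢ/dₒ; combined with 1/f = 1/dₒ + 1/dᵢ this gives dₒ = f·(1 + W/w).
dₒ = 57 mm × (1 + 1030/13.2) = 57 × 79.0303 ≈ 4504.727 mm = 4504.727/304.8 ft = 14.7793 ft.

14.78 ft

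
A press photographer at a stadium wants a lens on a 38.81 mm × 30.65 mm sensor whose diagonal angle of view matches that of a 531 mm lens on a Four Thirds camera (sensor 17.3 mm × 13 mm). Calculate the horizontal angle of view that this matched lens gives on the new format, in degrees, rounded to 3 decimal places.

1.832°

Sensor diagonal = √(17.3² + 13²) = √468.2900 ≈ 21.6400 mm.
Sensor diagonal = √(38.81² + 30.65²) = √2445.6386 ≈ 49.4534 mm.
Equal diagonal AOV ⇒ f₂ = f₁ · 49.4534/21.6400 = 531 × 2.28528 ≈ 1213.4817 mm.
Horizontal AOV on the new format = 2·arctan(38.81 / (2 × 1213.4817)) = 2·arctan(0.01599) ≈ 1.8323°.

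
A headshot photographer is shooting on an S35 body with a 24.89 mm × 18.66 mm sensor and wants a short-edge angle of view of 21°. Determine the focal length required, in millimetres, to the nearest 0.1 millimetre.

From α = 2·arctan(h/2f) we get f = h / (2·tan(α/2)).
With h = 18.66 mm and α/2 = 10.5°, tan(α/2) ≈ 0.18534, so f ≈ 18.66 / 0.37068 ≈ 50.3402 mm.

50.3 mm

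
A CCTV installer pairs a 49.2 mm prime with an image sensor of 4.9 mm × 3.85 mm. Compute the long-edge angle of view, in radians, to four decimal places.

0.0995 rad

Angle of view α = 2·arctan(w/2f) with w = 4.9 mm and f = 49.2 mm.
w/2f = 0.04980; arctan(0.04980) ≈ 0.0498 rad, so α ≈ 0.0995 rad.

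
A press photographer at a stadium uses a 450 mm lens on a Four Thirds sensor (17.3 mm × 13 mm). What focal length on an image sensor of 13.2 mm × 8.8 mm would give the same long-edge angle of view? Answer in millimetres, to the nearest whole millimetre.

343 mm

Equal angle of view means equal width/f ratio, so f₂ = f₁ · (width₂/width₁) = 450 × 13.2/17.3.
f₂ = 450 × 0.76301 ≈ 343.353 mm.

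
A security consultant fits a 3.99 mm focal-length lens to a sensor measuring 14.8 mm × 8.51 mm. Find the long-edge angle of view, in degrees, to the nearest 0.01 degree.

Angle of view α = 2·arctan(w/2f) with w = 14.8 mm and f = 3.99 mm.
w/2f = 1.85464; arctan(1.85464) ≈ 61.6669°, so α ≈ 123.3339°.

123.33°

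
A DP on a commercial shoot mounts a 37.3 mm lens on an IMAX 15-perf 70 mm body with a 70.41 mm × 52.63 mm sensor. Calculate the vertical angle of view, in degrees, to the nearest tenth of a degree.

70.4°

Angle of view α = 2·arctan(h/2f) with h = 52.63 mm and f = 37.3 mm.
h/2f = 0.70550; arctan(0.70550) ≈ 35.2028°, so α ≈ 70.4056°.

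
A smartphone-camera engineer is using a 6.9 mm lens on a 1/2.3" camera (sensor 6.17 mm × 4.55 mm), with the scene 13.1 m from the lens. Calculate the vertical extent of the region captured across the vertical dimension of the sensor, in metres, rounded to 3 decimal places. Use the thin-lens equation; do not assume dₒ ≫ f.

8.634 m

dₒ: 13.1 m = 13100 mm.
Similar triangles through the lens centre give W/dₒ = h/dᵢ; with 1/f = 1/dₒ + 1/dᵢ this gives W = h·(dₒ − f)/f.
W = 4.55 mm × (13100 − 6.9) / 6.9 = 4.55 × 1897.5507 ≈ 8633.856 mm = 8.63386 m.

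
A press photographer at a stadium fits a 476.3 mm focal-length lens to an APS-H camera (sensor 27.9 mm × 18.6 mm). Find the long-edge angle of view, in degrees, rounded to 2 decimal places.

3.36°

Angle of view α = 2·arctan(w/2f) with w = 27.9 mm and f = 476.3 mm.
w/2f = 0.02929; arctan(0.02929) ≈ 1.6776°, so α ≈ 3.3552°.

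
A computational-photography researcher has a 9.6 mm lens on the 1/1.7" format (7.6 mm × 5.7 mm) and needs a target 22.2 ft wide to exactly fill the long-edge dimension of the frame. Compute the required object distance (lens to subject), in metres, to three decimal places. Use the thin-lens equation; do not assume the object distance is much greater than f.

W: 22.2 ft × 304.8 mm/ft = 6766.56 mm.
Magnification m = w/W = dᵢ/dₒ; combined with 1/f = 1/dₒ + 1/dᵢ this gives dₒ = f·(1 + W/w).
dₒ = 9.6 mm × (1 + 6766.56/7.6) = 9.6 × 891.3368 ≈ 8556.833 mm = 8.55683 m.

8.557 m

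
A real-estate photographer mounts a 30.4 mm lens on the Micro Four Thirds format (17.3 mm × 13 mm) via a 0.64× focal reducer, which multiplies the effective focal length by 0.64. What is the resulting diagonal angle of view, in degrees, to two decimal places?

58.16°

Effective focal length f = 30.4 × 0.64 = 19.456 mm.
Sensor diagonal = √(17.3² + 13²) = √468.2900 ≈ 21.6400 mm.
α = 2·arctan(21.640 / (2 × 19.456)) = 2·arctan(0.55613) ≈ 58.1592°.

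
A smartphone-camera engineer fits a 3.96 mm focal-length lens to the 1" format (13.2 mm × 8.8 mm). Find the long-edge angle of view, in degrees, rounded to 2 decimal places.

Angle of view α = 2·arctan(w/2f) with w = 13.2 mm and f = 3.96 mm.
w/2f = 1.66667; arctan(1.66667) ≈ 59.0362°, so α ≈ 118.0725°.

118.07°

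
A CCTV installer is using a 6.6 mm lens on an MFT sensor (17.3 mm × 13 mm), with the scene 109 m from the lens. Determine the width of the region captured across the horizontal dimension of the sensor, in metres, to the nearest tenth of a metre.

285.7 m

dₒ: 109 m = 109000 mm.
Similar triangles through the lens centre give W/dₒ = w/dᵢ; with 1/f = 1/dₒ + 1/dᵢ this gives W = w·(dₒ − f)/f.
W = 17.3 mm × (109000 − 6.6) / 6.6 = 17.3 × 16514.1515 ≈ 285694.821 mm = 285.695 m.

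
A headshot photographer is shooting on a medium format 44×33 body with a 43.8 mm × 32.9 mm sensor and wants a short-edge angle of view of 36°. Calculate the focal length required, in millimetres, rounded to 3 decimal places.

50.628 mm

From α = 2·arctan(h/2f) we get f = h / (2·tan(α/2)).
With h = 32.9 mm and α/2 = 18°, tan(α/2) ≈ 0.32492, so f ≈ 32.9 / 0.64984 ≈ 50.6279 mm.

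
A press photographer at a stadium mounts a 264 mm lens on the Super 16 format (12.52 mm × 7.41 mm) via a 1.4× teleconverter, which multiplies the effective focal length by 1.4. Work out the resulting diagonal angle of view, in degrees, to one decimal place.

Effective focal length f = 264 × 1.4 = 369.6 mm.
Sensor diagonal = √(12.52² + 7.41²) = √211.6585 ≈ 14.5485 mm.
α = 2·arctan(14.548 / (2 × 369.6)) = 2·arctan(0.01968) ≈ 2.2550°.

2.3°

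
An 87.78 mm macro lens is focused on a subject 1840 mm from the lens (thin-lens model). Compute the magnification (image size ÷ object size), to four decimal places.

Thin lens: 1/f = 1/dₒ + 1/dᵢ → 1/dᵢ = 1/87.78 − 1/1840 = 0.0108486 mm⁻¹, so dᵢ ≈ 92.1775 mm.
Magnification m = dᵢ/dₒ = 92.1775/1840 ≈ 0.05010.

0.0501×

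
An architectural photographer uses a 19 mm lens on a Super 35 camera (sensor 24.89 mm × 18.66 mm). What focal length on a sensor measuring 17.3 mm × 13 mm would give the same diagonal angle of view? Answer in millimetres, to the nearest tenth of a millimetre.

13.2 mm

Sensor diagonal = √(24.89² + 18.66²) = √967.7077 ≈ 31.1080 mm.
Sensor diagonal = √(17.3² + 13²) = √468.2900 ≈ 21.6400 mm.
Equal angle of view means equal diagonal/f ratio, so f₂ = f₁ · (diagonal₂/diagonal₁) = 19 × 21.6400/31.1080.
f₂ = 19 × 0.69564 ≈ 13.217 mm.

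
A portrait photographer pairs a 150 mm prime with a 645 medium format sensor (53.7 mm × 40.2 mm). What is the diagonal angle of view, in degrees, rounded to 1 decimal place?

Sensor diagonal = √(53.7² + 40.2²) = √4499.7300 ≈ 67.0800 mm.
Angle of view α = 2·arctan(d/2f) with d = 67.0800 mm and f = 150 mm.
d/2f = 0.22360; arctan(0.22360) ≈ 12.6040°, so α ≈ 25.2080°.

25.2°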